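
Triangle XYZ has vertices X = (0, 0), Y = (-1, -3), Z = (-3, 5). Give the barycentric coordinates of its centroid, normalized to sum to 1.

(1/3, 1/3, 1/3)

The centroid is the average of the vertices, so each weight is 1/3.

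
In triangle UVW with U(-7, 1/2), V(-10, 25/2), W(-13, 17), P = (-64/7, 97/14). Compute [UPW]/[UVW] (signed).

[UVW] = ½·((-7)·(25/2−17) + (-10)·(17−(1/2)) + (-13)·(1/2−(25/2))) = ½·(63/2 − 165 + 156) = 45/4.
[UPW] = ½·((-7)·(97/14−17) + (-64/7)·(17−(1/2)) + (-13)·(1/2−(97/14))) = ½·(141/2 − 1056/7 + 585/7) = 45/28, so the ratio is (45/28)/(45/4) = 1/7.

1/7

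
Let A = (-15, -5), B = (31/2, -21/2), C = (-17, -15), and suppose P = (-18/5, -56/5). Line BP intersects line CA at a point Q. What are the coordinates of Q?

(-49/3, -35/3)

Barycentric coordinates of P with respect to ABC: (1/5, 2/5, 2/5).
On side CA the B-coordinate is zero; dropping P's B-weight 2/5 and renormalizing the remaining 2/5 : 1/5 gives weights 2/3, 1/3 on C, A.
Q = (2/3)·(-17, -15) + (1/3)·(-15, -5) = (-49/3, -35/3).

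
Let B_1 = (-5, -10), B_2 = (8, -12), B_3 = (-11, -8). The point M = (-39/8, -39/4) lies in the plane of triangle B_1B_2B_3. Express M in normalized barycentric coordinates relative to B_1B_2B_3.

(5/8, 1/8, 1/4)

Signed area of the reference triangle: [B_1B_2B_3] = ½·((-5)·(-12−(-8)) + 8·(-8−(-10)) + (-11)·(-10−(-12))) = ½·(20 + 16 − 22) = 7.
[MB_2B_3] = ½·((-39/8)·(-12−(-8)) + 8·(-8−(-39/4)) + (-11)·(-39/4−(-12))) = ½·(39/2 + 14 − 99/4) = 35/8, so the B_1-coordinate is (35/8)/7 = 5/8.
[B_1MB_3] = ½·((-5)·(-39/4−(-8)) + (-39/8)·(-8−(-10)) + (-11)·(-10−(-39/4))) = ½·(35/4 − 39/4 + 11/4) = 7/8, so the B_2-coordinate is 1/8.
[B_1B_2M] = ½·((-5)·(-12−(-39/4)) + 8·(-39/4−(-10)) + (-39/8)·(-10−(-12))) = ½·(45/4 + 2 − 39/4) = 7/4, so the B_3-coordinate is 1/4.
Check: 5/8 + 1/8 + 1/4 = 1.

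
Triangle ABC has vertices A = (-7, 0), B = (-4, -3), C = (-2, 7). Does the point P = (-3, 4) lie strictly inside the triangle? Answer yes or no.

Barycentric coordinates of P: (1/9, 2/9, 2/3).
The three coordinates are positive, positive, positive; a point is interior exactly when all three are positive.

yes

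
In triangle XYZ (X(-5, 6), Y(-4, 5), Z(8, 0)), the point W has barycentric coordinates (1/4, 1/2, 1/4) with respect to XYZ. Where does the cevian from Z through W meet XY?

(-13/3, 16/3)

Line ZW meets XY where the Z-coordinate vanishes; zeroing W's Z-weight and renormalizing leaves X, Y-weights 1/4 : 1/2 → (1/3, 2/3).
So V = (1/3)·X + (2/3)·Y = (-13/3, 16/3).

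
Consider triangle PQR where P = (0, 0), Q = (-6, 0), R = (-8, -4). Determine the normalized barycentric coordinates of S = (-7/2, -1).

(1/2, 1/4, 1/4)

Signed area of the reference triangle: [PQR] = ½·(0·(0−(-4)) + (-6)·(-4−0) + (-8)·(0−0)) = ½·(0 + 24 + 0) = 12.
[SQR] = ½·((-7/2)·(0−(-4)) + (-6)·(-4−(-1)) + (-8)·(-1−0)) = ½·(-14 + 18 + 8) = 6, so the P-coordinate is 6/12 = 1/2.
[PSR] = ½·(0·(-1−(-4)) + (-7/2)·(-4−0) + (-8)·(0−(-1))) = ½·(0 + 14 − 8) = 3, so the Q-coordinate is 1/4.
[PQS] = ½·(0·(0−(-1)) + (-6)·(-1−0) + (-7/2)·(0−0)) = ½·(0 + 6 + 0) = 3, so the R-coordinate is 1/4.
Check: 1/2 + 1/4 + 1/4 = 1.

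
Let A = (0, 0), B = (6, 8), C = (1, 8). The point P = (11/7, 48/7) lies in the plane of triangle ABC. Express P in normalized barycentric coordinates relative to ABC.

Signed area of the reference triangle: [ABC] = ½·(0·(8−8) + 6·(8−0) + 1·(0−8)) = ½·(0 + 48 − 8) = 20.
[PBC] = ½·((11/7)·(8−8) + 6·(8−(48/7)) + 1·(48/7−8)) = ½·(0 + 48/7 − 8/7) = 20/7, so the A-coordinate is (20/7)/20 = 1/7.
[APC] = ½·(0·(48/7−8) + (11/7)·(8−0) + 1·(0−(48/7))) = ½·(0 + 88/7 − 48/7) = 20/7, so the B-coordinate is 1/7.
[ABP] = ½·(0·(8−(48/7)) + 6·(48/7−0) + (11/7)·(0−8)) = ½·(0 + 288/7 − 88/7) = 100/7, so the C-coordinate is 5/7.

(1/7, 1/7, 5/7)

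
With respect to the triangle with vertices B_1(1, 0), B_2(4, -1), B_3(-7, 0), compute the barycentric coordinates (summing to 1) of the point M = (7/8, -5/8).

Signed area of the reference triangle: [B_1B_2B_3] = ½·(1·(-1−0) + 4·(0−0) + (-7)·(0−(-1))) = ½·(-1 + 0 − 7) = -4.
[MB_2B_3] = ½·((7/8)·(-1−0) + 4·(0−(-5/8)) + (-7)·(-5/8−(-1))) = ½·(-7/8 + 5/2 − 21/8) = -1/2, so the B_1-coordinate is (-1/2)/(-4) = 1/8.
[B_1MB_3] = ½·(1·(-5/8−0) + (7/8)·(0−0) + (-7)·(0−(-5/8))) = ½·(-5/8 + 0 − 35/8) = -5/2, so the B_2-coordinate is 5/8.
[B_1B_2M] = ½·(1·(-1−(-5/8)) + 4·(-5/8−0) + (7/8)·(0−(-1))) = ½·(-3/8 − 5/2 + 7/8) = -1, so the B_3-coordinate is 1/4.
Check: 1/8 + 5/8 + 1/4 = 1.

(1/8, 5/8, 1/4)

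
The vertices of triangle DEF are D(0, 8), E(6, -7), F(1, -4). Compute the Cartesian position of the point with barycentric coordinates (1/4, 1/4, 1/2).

(2, -7/4)

G = (1/4)·D + (1/4)·E + (1/2)·F.
x-coordinate: (1/4)·0 + (1/4)·6 + (1/2)·1 = 2.
y-coordinate: (1/4)·8 + (1/4)·(-7) + (1/2)·(-4) = -7/4.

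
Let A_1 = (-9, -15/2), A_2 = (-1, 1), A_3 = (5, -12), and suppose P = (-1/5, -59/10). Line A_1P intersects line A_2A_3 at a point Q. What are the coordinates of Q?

Barycentric coordinates of P with respect to A_1A_2A_3: (1/5, 2/5, 2/5).
On side A_2A_3 the A_1-coordinate is zero; dropping P's A_1-weight 1/5 and renormalizing the remaining 2/5 : 2/5 gives weights 1/2, 1/2 on A_2, A_3.
Q = (1/2)·(-1, 1) + (1/2)·(5, -12) = (2, -11/2).

(2, -11/2)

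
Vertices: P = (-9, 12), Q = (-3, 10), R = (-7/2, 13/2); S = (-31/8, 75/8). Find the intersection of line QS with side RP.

(-16/3, 25/3)

Barycentric coordinates of S with respect to PQR: (1/8, 5/8, 1/4).
On side RP the Q-coordinate is zero; dropping S's Q-weight 5/8 and renormalizing the remaining 1/4 : 1/8 gives weights 2/3, 1/3 on R, P.
T = (2/3)·(-7/2, 13/2) + (1/3)·(-9, 12) = (-16/3, 25/3).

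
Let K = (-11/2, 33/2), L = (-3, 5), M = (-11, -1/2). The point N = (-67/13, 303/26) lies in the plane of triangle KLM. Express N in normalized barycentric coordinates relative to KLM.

Signed area of the reference triangle: [KLM] = ½·((-11/2)·(5−(-1/2)) + (-3)·(-1/2−(33/2)) + (-11)·(33/2−5)) = ½·(-121/4 + 51 − 253/2) = -423/8.
[NLM] = ½·((-67/13)·(5−(-1/2)) + (-3)·(-1/2−(303/26)) + (-11)·(303/26−5)) = ½·(-737/26 + 474/13 − 1903/26) = -423/13, so the K-coordinate is (-423/13)/(-423/8) = 8/13.
[KNM] = ½·((-11/2)·(303/26−(-1/2)) + (-67/13)·(-1/2−(33/2)) + (-11)·(33/2−(303/26))) = ½·(-869/13 + 1139/13 − 693/13) = -423/26, so the L-coordinate is 4/13.
[KLN] = ½·((-11/2)·(5−(303/26)) + (-3)·(303/26−(33/2)) + (-67/13)·(33/2−5)) = ½·(1903/52 + 189/13 − 1541/26) = -423/104, so the M-coordinate is 1/13.
Check: 8/13 + 4/13 + 1/13 = 1.

(8/13, 4/13, 1/13)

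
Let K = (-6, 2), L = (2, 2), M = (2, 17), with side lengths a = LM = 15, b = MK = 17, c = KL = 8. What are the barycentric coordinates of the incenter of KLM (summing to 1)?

(3/8, 17/40, 1/5)

The incenter has barycentric coordinates proportional to the opposite side lengths: (15 : 17 : 8).
Normalizing by 15+17+8 = 40 gives (3/8, 17/40, 1/5).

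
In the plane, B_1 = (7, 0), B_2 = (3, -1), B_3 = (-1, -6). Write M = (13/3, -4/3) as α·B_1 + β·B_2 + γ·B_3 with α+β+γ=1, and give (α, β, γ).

(1/2, 1/3, 1/6)

Signed area of the reference triangle: [B_1B_2B_3] = ½·(7·(-1−(-6)) + 3·(-6−0) + (-1)·(0−(-1))) = ½·(35 − 18 − 1) = 8.
[MB_2B_3] = ½·((13/3)·(-1−(-6)) + 3·(-6−(-4/3)) + (-1)·(-4/3−(-1))) = ½·(65/3 − 14 + 1/3) = 4, so the B_1-coordinate is 4/8 = 1/2.
[B_1MB_3] = ½·(7·(-4/3−(-6)) + (13/3)·(-6−0) + (-1)·(0−(-4/3))) = ½·(98/3 − 26 − 4/3) = 8/3, so the B_2-coordinate is 1/3.
[B_1B_2M] = ½·(7·(-1−(-4/3)) + 3·(-4/3−0) + (13/3)·(0−(-1))) = ½·(7/3 − 4 + 13/3) = 4/3, so the B_3-coordinate is 1/6.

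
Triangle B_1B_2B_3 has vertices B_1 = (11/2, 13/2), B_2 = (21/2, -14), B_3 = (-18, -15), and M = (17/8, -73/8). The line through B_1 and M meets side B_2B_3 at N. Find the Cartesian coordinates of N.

Barycentric coordinates of M with respect to B_1B_2B_3: (1/4, 1/2, 1/4).
On side B_2B_3 the B_1-coordinate is zero; dropping M's B_1-weight 1/4 and renormalizing the remaining 1/2 : 1/4 gives weights 2/3, 1/3 on B_2, B_3.
N = (2/3)·(21/2, -14) + (1/3)·(-18, -15) = (1, -43/3).

(1, -43/3)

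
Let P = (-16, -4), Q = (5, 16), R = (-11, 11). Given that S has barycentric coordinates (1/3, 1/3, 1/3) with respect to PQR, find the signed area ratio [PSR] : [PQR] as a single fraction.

The signed ratio [PSR]/[PQR] equals the barycentric coordinate of S at vertex Q, which is 1/3.

1/3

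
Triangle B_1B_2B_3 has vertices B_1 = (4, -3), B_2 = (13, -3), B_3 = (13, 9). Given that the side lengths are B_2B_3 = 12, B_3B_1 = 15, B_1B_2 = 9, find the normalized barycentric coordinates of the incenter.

(1/3, 5/12, 1/4)

The incenter has barycentric coordinates proportional to the opposite side lengths: (12 : 15 : 9).
Normalizing by 12+15+9 = 36 gives (1/3, 5/12, 1/4).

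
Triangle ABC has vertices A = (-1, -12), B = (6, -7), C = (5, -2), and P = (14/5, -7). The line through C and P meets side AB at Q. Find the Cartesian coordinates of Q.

Barycentric coordinates of P with respect to ABC: (2/5, 1/5, 2/5).
On side AB the C-coordinate is zero; dropping P's C-weight 2/5 and renormalizing the remaining 2/5 : 1/5 gives weights 2/3, 1/3 on A, B.
Q = (2/3)·(-1, -12) + (1/3)·(6, -7) = (4/3, -31/3).

(4/3, -31/3)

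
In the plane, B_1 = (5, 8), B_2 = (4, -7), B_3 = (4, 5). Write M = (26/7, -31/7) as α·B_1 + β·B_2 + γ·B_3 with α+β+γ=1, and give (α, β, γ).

(-2/7, 5/7, 4/7)

Signed area of the reference triangle: [B_1B_2B_3] = ½·(5·(-7−5) + 4·(5−8) + 4·(8−(-7))) = ½·(-60 − 12 + 60) = -6.
[MB_2B_3] = ½·((26/7)·(-7−5) + 4·(5−(-31/7)) + 4·(-31/7−(-7))) = ½·(-312/7 + 264/7 + 72/7) = 12/7, so the B_1-coordinate is (12/7)/(-6) = -2/7.
[B_1MB_3] = ½·(5·(-31/7−5) + (26/7)·(5−8) + 4·(8−(-31/7))) = ½·(-330/7 − 78/7 + 348/7) = -30/7, so the B_2-coordinate is 5/7.
[B_1B_2M] = ½·(5·(-7−(-31/7)) + 4·(-31/7−8) + (26/7)·(8−(-7))) = ½·(-90/7 − 348/7 + 390/7) = -24/7, so the B_3-coordinate is 4/7.
Check: -2/7 + 5/7 + 4/7 = 1.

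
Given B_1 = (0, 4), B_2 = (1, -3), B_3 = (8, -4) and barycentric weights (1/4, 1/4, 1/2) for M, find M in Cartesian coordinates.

M = (1/4)·B_1 + (1/4)·B_2 + (1/2)·B_3.
x-coordinate: (1/4)·0 + (1/4)·1 + (1/2)·8 = 17/4.
y-coordinate: (1/4)·4 + (1/4)·(-3) + (1/2)·(-4) = -7/4.

(17/4, -7/4)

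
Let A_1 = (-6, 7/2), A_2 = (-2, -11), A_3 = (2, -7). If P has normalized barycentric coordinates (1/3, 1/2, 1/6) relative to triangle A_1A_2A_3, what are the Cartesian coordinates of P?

(-8/3, -11/2)

P = (1/3)·A_1 + (1/2)·A_2 + (1/6)·A_3.
x-coordinate: (1/3)·(-6) + (1/2)·(-2) + (1/6)·2 = -8/3.
y-coordinate: (1/3)·(7/2) + (1/2)·(-11) + (1/6)·(-7) = -11/2.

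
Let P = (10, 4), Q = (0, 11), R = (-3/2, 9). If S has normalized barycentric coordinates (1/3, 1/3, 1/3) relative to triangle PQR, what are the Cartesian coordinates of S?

S = (1/3)·P + (1/3)·Q + (1/3)·R.
x-coordinate: (1/3)·10 + (1/3)·0 + (1/3)·(-3/2) = 17/6.
y-coordinate: (1/3)·4 + (1/3)·11 + (1/3)·9 = 8.

(17/6, 8)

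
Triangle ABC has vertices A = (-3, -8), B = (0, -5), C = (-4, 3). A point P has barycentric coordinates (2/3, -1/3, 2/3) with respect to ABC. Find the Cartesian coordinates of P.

P = (2/3)·A + (-1/3)·B + (2/3)·C.
x-coordinate: (2/3)·(-3) + (-1/3)·0 + (2/3)·(-4) = -14/3.
y-coordinate: (2/3)·(-8) + (-1/3)·(-5) + (2/3)·3 = -5/3.

(-14/3, -5/3)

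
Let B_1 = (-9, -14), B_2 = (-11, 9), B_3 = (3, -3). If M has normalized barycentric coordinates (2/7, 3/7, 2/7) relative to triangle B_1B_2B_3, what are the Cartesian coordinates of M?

M = (2/7)·B_1 + (3/7)·B_2 + (2/7)·B_3.
x-coordinate: (2/7)·(-9) + (3/7)·(-11) + (2/7)·3 = -45/7.
y-coordinate: (2/7)·(-14) + (3/7)·9 + (2/7)·(-3) = -1.

(-45/7, -1)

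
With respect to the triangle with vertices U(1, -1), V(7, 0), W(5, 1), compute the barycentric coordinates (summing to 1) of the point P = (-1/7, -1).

(8/7, -2/7, 1/7)

Signed area of the reference triangle: [UVW] = ½·(1·(0−1) + 7·(1−(-1)) + 5·(-1−0)) = ½·(-1 + 14 − 5) = 4.
[PVW] = ½·((-1/7)·(0−1) + 7·(1−(-1)) + 5·(-1−0)) = ½·(1/7 + 14 − 5) = 32/7, so the U-coordinate is (32/7)/4 = 8/7.
[UPW] = ½·(1·(-1−1) + (-1/7)·(1−(-1)) + 5·(-1−(-1))) = ½·(-2 − 2/7 + 0) = -8/7, so the V-coordinate is -2/7.
[UVP] = ½·(1·(0−(-1)) + 7·(-1−(-1)) + (-1/7)·(-1−0)) = ½·(1 + 0 + 1/7) = 4/7, so the W-coordinate is 1/7.
Check: 8/7 − 2/7 + 1/7 = 1.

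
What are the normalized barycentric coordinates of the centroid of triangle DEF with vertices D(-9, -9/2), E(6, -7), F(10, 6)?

The centroid is the average of the vertices, so each weight is 1/3.

(1/3, 1/3, 1/3)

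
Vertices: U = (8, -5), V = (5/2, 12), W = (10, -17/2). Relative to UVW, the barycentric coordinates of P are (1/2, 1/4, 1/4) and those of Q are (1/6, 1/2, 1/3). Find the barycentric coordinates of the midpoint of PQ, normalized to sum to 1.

(1/3, 3/8, 7/24)

Since both coordinate triples sum to 1, the midpoint's barycentrics are the componentwise average.
(1/2+1/6)/2 = 1/3; similarly 3/8 and 7/24.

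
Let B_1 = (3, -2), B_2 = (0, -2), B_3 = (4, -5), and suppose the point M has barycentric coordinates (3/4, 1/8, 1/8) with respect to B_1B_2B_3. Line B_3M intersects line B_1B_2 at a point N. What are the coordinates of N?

Line B_3M meets B_1B_2 where the B_3-coordinate vanishes; zeroing M's B_3-weight and renormalizing leaves B_1, B_2-weights 3/4 : 1/8 → (6/7, 1/7).
So N = (6/7)·B_1 + (1/7)·B_2 = (18/7, -2).

(18/7, -2)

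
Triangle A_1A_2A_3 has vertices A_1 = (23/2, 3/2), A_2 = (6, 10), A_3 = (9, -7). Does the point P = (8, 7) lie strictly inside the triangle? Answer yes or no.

no

Barycentric coordinates of P: (25/68, 87/136, -1/136).
The three coordinates are positive, positive, negative; a point is interior exactly when all three are positive.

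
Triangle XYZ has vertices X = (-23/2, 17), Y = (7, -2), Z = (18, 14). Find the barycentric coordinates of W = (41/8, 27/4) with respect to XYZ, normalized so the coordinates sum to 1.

(1/4, 1/2, 1/4)

Signed area of the reference triangle: [XYZ] = ½·((-23/2)·(-2−14) + 7·(14−17) + 18·(17−(-2))) = ½·(184 − 21 + 342) = 505/2.
[WYZ] = ½·((41/8)·(-2−14) + 7·(14−(27/4)) + 18·(27/4−(-2))) = ½·(-82 + 203/4 + 315/2) = 505/8, so the X-coordinate is (505/8)/(505/2) = 1/4.
[XWZ] = ½·((-23/2)·(27/4−14) + (41/8)·(14−17) + 18·(17−(27/4))) = ½·(667/8 − 123/8 + 369/2) = 505/4, so the Y-coordinate is 1/2.
[XYW] = ½·((-23/2)·(-2−(27/4)) + 7·(27/4−17) + (41/8)·(17−(-2))) = ½·(805/8 − 287/4 + 779/8) = 505/8, so the Z-coordinate is 1/4.
Check: 1/4 + 1/2 + 1/4 = 1.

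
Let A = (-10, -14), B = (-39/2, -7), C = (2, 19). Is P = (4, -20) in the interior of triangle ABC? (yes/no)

Barycentric coordinates of P: (1781/795, -356/265, 82/795).
The three coordinates are positive, negative, positive; a point is interior exactly when all three are positive.

no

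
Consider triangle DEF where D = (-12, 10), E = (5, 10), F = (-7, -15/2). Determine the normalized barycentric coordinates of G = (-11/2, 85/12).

Signed area of the reference triangle: [DEF] = ½·((-12)·(10−(-15/2)) + 5·(-15/2−10) + (-7)·(10−10)) = ½·(-210 − 175/2 + 0) = -595/4.
[GEF] = ½·((-11/2)·(10−(-15/2)) + 5·(-15/2−(85/12)) + (-7)·(85/12−10)) = ½·(-385/4 − 875/12 + 245/12) = -595/8, so the D-coordinate is (-595/8)/(-595/4) = 1/2.
[DGF] = ½·((-12)·(85/12−(-15/2)) + (-11/2)·(-15/2−10) + (-7)·(10−(85/12))) = ½·(-175 + 385/4 − 245/12) = -595/12, so the E-coordinate is 1/3.
[DEG] = ½·((-12)·(10−(85/12)) + 5·(85/12−10) + (-11/2)·(10−10)) = ½·(-35 − 175/12 + 0) = -595/24, so the F-coordinate is 1/6.
Check: 1/2 + 1/3 + 1/6 = 1.

(1/2, 1/3, 1/6)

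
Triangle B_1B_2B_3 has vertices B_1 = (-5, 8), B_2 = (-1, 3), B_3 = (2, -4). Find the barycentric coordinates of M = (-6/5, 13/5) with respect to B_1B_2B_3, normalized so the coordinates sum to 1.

(1/5, 3/5, 1/5)

Signed area of the reference triangle: [B_1B_2B_3] = ½·((-5)·(3−(-4)) + (-1)·(-4−8) + 2·(8−3)) = ½·(-35 + 12 + 10) = -13/2.
[MB_2B_3] = ½·((-6/5)·(3−(-4)) + (-1)·(-4−(13/5)) + 2·(13/5−3)) = ½·(-42/5 + 33/5 − 4/5) = -13/10, so the B_1-coordinate is (-13/10)/(-13/2) = 1/5.
[B_1MB_3] = ½·((-5)·(13/5−(-4)) + (-6/5)·(-4−8) + 2·(8−(13/5))) = ½·(-33 + 72/5 + 54/5) = -39/10, so the B_2-coordinate is 3/5.
[B_1B_2M] = ½·((-5)·(3−(13/5)) + (-1)·(13/5−8) + (-6/5)·(8−3)) = ½·(-2 + 27/5 − 6) = -13/10, so the B_3-coordinate is 1/5.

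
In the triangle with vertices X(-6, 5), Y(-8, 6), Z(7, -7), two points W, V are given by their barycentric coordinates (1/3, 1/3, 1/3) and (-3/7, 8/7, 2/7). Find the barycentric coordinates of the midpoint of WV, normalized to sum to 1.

(-1/21, 31/42, 13/42)

Since both coordinate triples sum to 1, the midpoint's barycentrics are the componentwise average.
(1/3+-3/7)/2 = -1/21; similarly 31/42 and 13/42.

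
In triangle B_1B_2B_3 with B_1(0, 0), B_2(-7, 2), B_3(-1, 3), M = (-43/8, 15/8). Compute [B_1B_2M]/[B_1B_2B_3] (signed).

1/8

[B_1B_2B_3] = ½·(0·(2−3) + (-7)·(3−0) + (-1)·(0−2)) = ½·(0 − 21 + 2) = -19/2.
[B_1B_2M] = ½·(0·(2−(15/8)) + (-7)·(15/8−0) + (-43/8)·(0−2)) = ½·(0 − 105/8 + 43/4) = -19/16, so the ratio is (-19/16)/(-19/2) = 1/8.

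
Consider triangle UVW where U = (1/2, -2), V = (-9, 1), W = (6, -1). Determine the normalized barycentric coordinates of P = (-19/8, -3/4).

Signed area of the reference triangle: [UVW] = ½·((1/2)·(1−(-1)) + (-9)·(-1−(-2)) + 6·(-2−1)) = ½·(1 − 9 − 18) = -13.
[PVW] = ½·((-19/8)·(1−(-1)) + (-9)·(-1−(-3/4)) + 6·(-3/4−1)) = ½·(-19/4 + 9/4 − 21/2) = -13/2, so the U-coordinate is (-13/2)/(-13) = 1/2.
[UPW] = ½·((1/2)·(-3/4−(-1)) + (-19/8)·(-1−(-2)) + 6·(-2−(-3/4))) = ½·(1/8 − 19/8 − 15/2) = -39/8, so the V-coordinate is 3/8.
[UVP] = ½·((1/2)·(1−(-3/4)) + (-9)·(-3/4−(-2)) + (-19/8)·(-2−1)) = ½·(7/8 − 45/4 + 57/8) = -13/8, so the W-coordinate is 1/8.
Check: 1/2 + 3/8 + 1/8 = 1.

(1/2, 3/8, 1/8)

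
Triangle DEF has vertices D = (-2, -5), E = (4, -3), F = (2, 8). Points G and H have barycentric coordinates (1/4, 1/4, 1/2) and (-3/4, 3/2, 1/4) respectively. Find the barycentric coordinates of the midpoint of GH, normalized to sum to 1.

(-1/4, 7/8, 3/8)

Since both coordinate triples sum to 1, the midpoint's barycentrics are the componentwise average.
(1/4+-3/4)/2 = -1/4; similarly 7/8 and 3/8.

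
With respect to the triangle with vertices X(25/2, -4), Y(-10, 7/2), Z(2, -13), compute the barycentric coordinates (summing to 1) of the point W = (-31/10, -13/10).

Signed area of the reference triangle: [XYZ] = ½·((25/2)·(7/2−(-13)) + (-10)·(-13−(-4)) + 2·(-4−(7/2))) = ½·(825/4 + 90 − 15) = 1125/8.
[WYZ] = ½·((-31/10)·(7/2−(-13)) + (-10)·(-13−(-13/10)) + 2·(-13/10−(7/2))) = ½·(-1023/20 + 117 − 48/5) = 225/8, so the X-coordinate is (225/8)/(1125/8) = 1/5.
[XWZ] = ½·((25/2)·(-13/10−(-13)) + (-31/10)·(-13−(-4)) + 2·(-4−(-13/10))) = ½·(585/4 + 279/10 − 27/5) = 675/8, so the Y-coordinate is 3/5.
[XYW] = ½·((25/2)·(7/2−(-13/10)) + (-10)·(-13/10−(-4)) + (-31/10)·(-4−(7/2))) = ½·(60 − 27 + 93/4) = 225/8, so the Z-coordinate is 1/5.
Check: 1/5 + 3/5 + 1/5 = 1.

(1/5, 3/5, 1/5)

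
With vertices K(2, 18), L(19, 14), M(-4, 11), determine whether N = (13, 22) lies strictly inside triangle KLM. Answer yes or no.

no

Barycentric coordinates of N: (202/143, 53/143, -112/143).
The three coordinates are positive, positive, negative; a point is interior exactly when all three are positive.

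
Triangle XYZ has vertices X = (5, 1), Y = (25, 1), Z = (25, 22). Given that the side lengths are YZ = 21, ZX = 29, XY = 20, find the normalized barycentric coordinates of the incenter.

(3/10, 29/70, 2/7)

The incenter has barycentric coordinates proportional to the opposite side lengths: (21 : 29 : 20).
Normalizing by 21+29+20 = 70 gives (3/10, 29/70, 2/7).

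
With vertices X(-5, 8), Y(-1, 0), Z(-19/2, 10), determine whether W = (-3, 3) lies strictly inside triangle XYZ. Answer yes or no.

Barycentric coordinates of W: (11/56, 37/56, 1/7).
The three coordinates are positive, positive, positive; a point is interior exactly when all three are positive.

yes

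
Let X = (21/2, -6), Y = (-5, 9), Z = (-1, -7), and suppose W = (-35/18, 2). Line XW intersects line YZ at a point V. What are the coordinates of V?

Barycentric coordinates of W with respect to XYZ: (1/9, 5/9, 1/3).
On side YZ the X-coordinate is zero; dropping W's X-weight 1/9 and renormalizing the remaining 5/9 : 1/3 gives weights 5/8, 3/8 on Y, Z.
V = (5/8)·(-5, 9) + (3/8)·(-1, -7) = (-7/2, 3).

(-7/2, 3)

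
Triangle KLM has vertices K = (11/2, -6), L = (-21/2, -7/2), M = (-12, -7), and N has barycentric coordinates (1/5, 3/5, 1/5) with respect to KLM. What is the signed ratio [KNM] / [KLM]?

The signed ratio [KNM]/[KLM] equals the barycentric coordinate of N at vertex L, which is 3/5.

3/5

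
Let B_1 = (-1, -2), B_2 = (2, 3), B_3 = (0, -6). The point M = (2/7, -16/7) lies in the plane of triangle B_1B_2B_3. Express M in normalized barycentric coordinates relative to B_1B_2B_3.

Signed area of the reference triangle: [B_1B_2B_3] = ½·((-1)·(3−(-6)) + 2·(-6−(-2)) + 0·(-2−3)) = ½·(-9 − 8 + 0) = -17/2.
[MB_2B_3] = ½·((2/7)·(3−(-6)) + 2·(-6−(-16/7)) + 0·(-16/7−3)) = ½·(18/7 − 52/7 + 0) = -17/7, so the B_1-coordinate is (-17/7)/(-17/2) = 2/7.
[B_1MB_3] = ½·((-1)·(-16/7−(-6)) + (2/7)·(-6−(-2)) + 0·(-2−(-16/7))) = ½·(-26/7 − 8/7 + 0) = -17/7, so the B_2-coordinate is 2/7.
[B_1B_2M] = ½·((-1)·(3−(-16/7)) + 2·(-16/7−(-2)) + (2/7)·(-2−3)) = ½·(-37/7 − 4/7 − 10/7) = -51/14, so the B_3-coordinate is 3/7.
Check: 2/7 + 2/7 + 3/7 = 1.

(2/7, 2/7, 3/7)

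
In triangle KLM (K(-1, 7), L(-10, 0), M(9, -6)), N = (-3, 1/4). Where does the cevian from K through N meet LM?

Barycentric coordinates of N with respect to KLM: (1/4, 1/2, 1/4).
On side LM the K-coordinate is zero; dropping N's K-weight 1/4 and renormalizing the remaining 1/2 : 1/4 gives weights 2/3, 1/3 on L, M.
J = (2/3)·(-10, 0) + (1/3)·(9, -6) = (-11/3, -2).

(-11/3, -2)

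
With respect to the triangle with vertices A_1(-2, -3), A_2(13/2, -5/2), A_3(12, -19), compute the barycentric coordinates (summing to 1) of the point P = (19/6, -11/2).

(1/2, 1/3, 1/6)

Signed area of the reference triangle: [A_1A_2A_3] = ½·((-2)·(-5/2−(-19)) + (13/2)·(-19−(-3)) + 12·(-3−(-5/2))) = ½·(-33 − 104 − 6) = -143/2.
[PA_2A_3] = ½·((19/6)·(-5/2−(-19)) + (13/2)·(-19−(-11/2)) + 12·(-11/2−(-5/2))) = ½·(209/4 − 351/4 − 36) = -143/4, so the A_1-coordinate is (-143/4)/(-143/2) = 1/2.
[A_1PA_3] = ½·((-2)·(-11/2−(-19)) + (19/6)·(-19−(-3)) + 12·(-3−(-11/2))) = ½·(-27 − 152/3 + 30) = -143/6, so the A_2-coordinate is 1/3.
[A_1A_2P] = ½·((-2)·(-5/2−(-11/2)) + (13/2)·(-11/2−(-3)) + (19/6)·(-3−(-5/2))) = ½·(-6 − 65/4 − 19/12) = -143/12, so the A_3-coordinate is 1/6.
Check: 1/2 + 1/3 + 1/6 = 1.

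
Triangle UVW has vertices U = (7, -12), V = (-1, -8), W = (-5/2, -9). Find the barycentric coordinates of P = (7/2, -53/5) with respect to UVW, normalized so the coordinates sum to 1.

Signed area of the reference triangle: [UVW] = ½·(7·(-8−(-9)) + (-1)·(-9−(-12)) + (-5/2)·(-12−(-8))) = ½·(7 − 3 + 10) = 7.
[PVW] = ½·((7/2)·(-8−(-9)) + (-1)·(-9−(-53/5)) + (-5/2)·(-53/5−(-8))) = ½·(7/2 − 8/5 + 13/2) = 21/5, so the U-coordinate is (21/5)/7 = 3/5.
[UPW] = ½·(7·(-53/5−(-9)) + (7/2)·(-9−(-12)) + (-5/2)·(-12−(-53/5))) = ½·(-56/5 + 21/2 + 7/2) = 7/5, so the V-coordinate is 1/5.
[UVP] = ½·(7·(-8−(-53/5)) + (-1)·(-53/5−(-12)) + (7/2)·(-12−(-8))) = ½·(91/5 − 7/5 − 14) = 7/5, so the W-coordinate is 1/5.

(3/5, 1/5, 1/5)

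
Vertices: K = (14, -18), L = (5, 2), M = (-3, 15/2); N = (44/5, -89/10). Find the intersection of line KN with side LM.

Barycentric coordinates of N with respect to KLM: (3/5, 1/5, 1/5).
On side LM the K-coordinate is zero; dropping N's K-weight 3/5 and renormalizing the remaining 1/5 : 1/5 gives weights 1/2, 1/2 on L, M.
J = (1/2)·(5, 2) + (1/2)·(-3, 15/2) = (1, 19/4).

(1, 19/4)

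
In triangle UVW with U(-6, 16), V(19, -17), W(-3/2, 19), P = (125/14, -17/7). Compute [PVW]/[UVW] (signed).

2/7

[UVW] = ½·((-6)·(-17−19) + 19·(19−16) + (-3/2)·(16−(-17))) = ½·(216 + 57 − 99/2) = 447/4.
[PVW] = ½·((125/14)·(-17−19) + 19·(19−(-17/7)) + (-3/2)·(-17/7−(-17))) = ½·(-2250/7 + 2850/7 − 153/7) = 447/14, so the ratio is (447/14)/(447/4) = 2/7.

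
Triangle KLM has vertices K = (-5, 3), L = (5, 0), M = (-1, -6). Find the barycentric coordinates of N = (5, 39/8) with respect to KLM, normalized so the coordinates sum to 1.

Signed area of the reference triangle: [KLM] = ½·((-5)·(0−(-6)) + 5·(-6−3) + (-1)·(3−0)) = ½·(-30 − 45 − 3) = -39.
[NLM] = ½·(5·(0−(-6)) + 5·(-6−(39/8)) + (-1)·(39/8−0)) = ½·(30 − 435/8 − 39/8) = -117/8, so the K-coordinate is (-117/8)/(-39) = 3/8.
[KNM] = ½·((-5)·(39/8−(-6)) + 5·(-6−3) + (-1)·(3−(39/8))) = ½·(-435/8 − 45 + 15/8) = -195/4, so the L-coordinate is 5/4.
[KLN] = ½·((-5)·(0−(39/8)) + 5·(39/8−3) + 5·(3−0)) = ½·(195/8 + 75/8 + 15) = 195/8, so the M-coordinate is -5/8.
Check: 3/8 + 5/4 − 5/8 = 1.

(3/8, 5/4, -5/8)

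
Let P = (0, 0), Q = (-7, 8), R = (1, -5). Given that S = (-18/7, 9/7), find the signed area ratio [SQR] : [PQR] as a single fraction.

1/7

[PQR] = ½·(0·(8−(-5)) + (-7)·(-5−0) + 1·(0−8)) = ½·(0 + 35 − 8) = 27/2.
[SQR] = ½·((-18/7)·(8−(-5)) + (-7)·(-5−(9/7)) + 1·(9/7−8)) = ½·(-234/7 + 44 − 47/7) = 27/14, so the ratio is (27/14)/(27/2) = 1/7.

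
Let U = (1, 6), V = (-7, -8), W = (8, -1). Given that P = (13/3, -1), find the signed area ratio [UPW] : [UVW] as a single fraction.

[UVW] = ½·(1·(-8−(-1)) + (-7)·(-1−6) + 8·(6−(-8))) = ½·(-7 + 49 + 112) = 77.
[UPW] = ½·(1·(-1−(-1)) + (13/3)·(-1−6) + 8·(6−(-1))) = ½·(0 − 91/3 + 56) = 77/6, so the ratio is (77/6)/77 = 1/6.

1/6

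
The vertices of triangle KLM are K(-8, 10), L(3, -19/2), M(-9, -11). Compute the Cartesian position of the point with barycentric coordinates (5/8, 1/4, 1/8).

N = (5/8)·K + (1/4)·L + (1/8)·M.
x-coordinate: (5/8)·(-8) + (1/4)·3 + (1/8)·(-9) = -43/8.
y-coordinate: (5/8)·10 + (1/4)·(-19/2) + (1/8)·(-11) = 5/2.

(-43/8, 5/2)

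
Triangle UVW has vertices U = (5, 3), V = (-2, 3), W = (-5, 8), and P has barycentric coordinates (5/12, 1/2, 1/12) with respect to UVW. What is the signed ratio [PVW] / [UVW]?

The signed ratio [PVW]/[UVW] equals the barycentric coordinate of P at vertex U, which is 5/12.

5/12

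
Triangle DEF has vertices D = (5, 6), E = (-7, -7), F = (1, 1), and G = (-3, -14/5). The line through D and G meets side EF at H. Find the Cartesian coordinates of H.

Barycentric coordinates of G with respect to DEF: (1/5, 3/5, 1/5).
On side EF the D-coordinate is zero; dropping G's D-weight 1/5 and renormalizing the remaining 3/5 : 1/5 gives weights 3/4, 1/4 on E, F.
H = (3/4)·(-7, -7) + (1/4)·(1, 1) = (-5, -5).

(-5, -5)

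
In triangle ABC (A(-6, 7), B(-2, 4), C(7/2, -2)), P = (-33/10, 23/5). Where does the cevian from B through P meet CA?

Barycentric coordinates of P with respect to ABC: (3/5, 1/5, 1/5).
On side CA the B-coordinate is zero; dropping P's B-weight 1/5 and renormalizing the remaining 1/5 : 3/5 gives weights 1/4, 3/4 on C, A.
Q = (1/4)·(7/2, -2) + (3/4)·(-6, 7) = (-29/8, 19/4).

(-29/8, 19/4)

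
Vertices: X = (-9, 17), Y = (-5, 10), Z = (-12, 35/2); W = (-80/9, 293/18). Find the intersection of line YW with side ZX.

Barycentric coordinates of W with respect to XYZ: (7/9, 1/9, 1/9).
On side ZX the Y-coordinate is zero; dropping W's Y-weight 1/9 and renormalizing the remaining 1/9 : 7/9 gives weights 1/8, 7/8 on Z, X.
V = (1/8)·(-12, 35/2) + (7/8)·(-9, 17) = (-75/8, 273/16).

(-75/8, 273/16)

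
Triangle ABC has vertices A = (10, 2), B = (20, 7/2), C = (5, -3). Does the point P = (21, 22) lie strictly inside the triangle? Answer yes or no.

no

Barycentric coordinates of P: (542/85, -18/17, -367/85).
The three coordinates are positive, negative, negative; a point is interior exactly when all three are positive.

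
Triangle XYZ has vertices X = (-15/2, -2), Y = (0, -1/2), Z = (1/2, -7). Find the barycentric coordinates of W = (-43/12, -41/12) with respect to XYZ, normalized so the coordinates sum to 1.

Signed area of the reference triangle: [XYZ] = ½·((-15/2)·(-1/2−(-7)) + 0·(-7−(-2)) + (1/2)·(-2−(-1/2))) = ½·(-195/4 + 0 − 3/4) = -99/4.
[WYZ] = ½·((-43/12)·(-1/2−(-7)) + 0·(-7−(-41/12)) + (1/2)·(-41/12−(-1/2))) = ½·(-559/24 + 0 − 35/24) = -99/8, so the X-coordinate is (-99/8)/(-99/4) = 1/2.
[XWZ] = ½·((-15/2)·(-41/12−(-7)) + (-43/12)·(-7−(-2)) + (1/2)·(-2−(-41/12))) = ½·(-215/8 + 215/12 + 17/24) = -33/8, so the Y-coordinate is 1/6.
[XYW] = ½·((-15/2)·(-1/2−(-41/12)) + 0·(-41/12−(-2)) + (-43/12)·(-2−(-1/2))) = ½·(-175/8 + 0 + 43/8) = -33/4, so the Z-coordinate is 1/3.
Check: 1/2 + 1/6 + 1/3 = 1.

(1/2, 1/6, 1/3)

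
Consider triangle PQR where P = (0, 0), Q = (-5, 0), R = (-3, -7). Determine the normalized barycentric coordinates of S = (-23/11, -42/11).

(4/11, 1/11, 6/11)

Signed area of the reference triangle: [PQR] = ½·(0·(0−(-7)) + (-5)·(-7−0) + (-3)·(0−0)) = ½·(0 + 35 + 0) = 35/2.
[SQR] = ½·((-23/11)·(0−(-7)) + (-5)·(-7−(-42/11)) + (-3)·(-42/11−0)) = ½·(-161/11 + 175/11 + 126/11) = 70/11, so the P-coordinate is (70/11)/(35/2) = 4/11.
[PSR] = ½·(0·(-42/11−(-7)) + (-23/11)·(-7−0) + (-3)·(0−(-42/11))) = ½·(0 + 161/11 − 126/11) = 35/22, so the Q-coordinate is 1/11.
[PQS] = ½·(0·(0−(-42/11)) + (-5)·(-42/11−0) + (-23/11)·(0−0)) = ½·(0 + 210/11 + 0) = 105/11, so the R-coordinate is 6/11.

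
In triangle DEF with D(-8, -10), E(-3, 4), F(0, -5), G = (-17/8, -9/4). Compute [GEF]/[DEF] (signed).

[DEF] = ½·((-8)·(4−(-5)) + (-3)·(-5−(-10)) + 0·(-10−4)) = ½·(-72 − 15 + 0) = -87/2.
[GEF] = ½·((-17/8)·(4−(-5)) + (-3)·(-5−(-9/4)) + 0·(-9/4−4)) = ½·(-153/8 + 33/4 + 0) = -87/16, so the ratio is (-87/16)/(-87/2) = 1/8.

1/8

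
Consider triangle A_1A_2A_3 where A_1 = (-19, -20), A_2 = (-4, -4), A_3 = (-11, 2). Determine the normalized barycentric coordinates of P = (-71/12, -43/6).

Signed area of the reference triangle: [A_1A_2A_3] = ½·((-19)·(-4−2) + (-4)·(2−(-20)) + (-11)·(-20−(-4))) = ½·(114 − 88 + 176) = 101.
[PA_2A_3] = ½·((-71/12)·(-4−2) + (-4)·(2−(-43/6)) + (-11)·(-43/6−(-4))) = ½·(71/2 − 110/3 + 209/6) = 101/6, so the A_1-coordinate is (101/6)/101 = 1/6.
[A_1PA_3] = ½·((-19)·(-43/6−2) + (-71/12)·(2−(-20)) + (-11)·(-20−(-43/6))) = ½·(1045/6 − 781/6 + 847/6) = 1111/12, so the A_2-coordinate is 11/12.
[A_1A_2P] = ½·((-19)·(-4−(-43/6)) + (-4)·(-43/6−(-20)) + (-71/12)·(-20−(-4))) = ½·(-361/6 − 154/3 + 284/3) = -101/12, so the A_3-coordinate is -1/12.
Check: 1/6 + 11/12 − 1/12 = 1.

(1/6, 11/12, -1/12)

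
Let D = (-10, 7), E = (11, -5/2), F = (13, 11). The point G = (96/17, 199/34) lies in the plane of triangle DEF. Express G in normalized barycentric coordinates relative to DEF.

Signed area of the reference triangle: [DEF] = ½·((-10)·(-5/2−11) + 11·(11−7) + 13·(7−(-5/2))) = ½·(135 + 44 + 247/2) = 605/4.
[GEF] = ½·((96/17)·(-5/2−11) + 11·(11−(199/34)) + 13·(199/34−(-5/2))) = ½·(-1296/17 + 1925/34 + 1846/17) = 3025/68, so the D-coordinate is (3025/68)/(605/4) = 5/17.
[DGF] = ½·((-10)·(199/34−11) + (96/17)·(11−7) + 13·(7−(199/34))) = ½·(875/17 + 384/17 + 507/34) = 3025/68, so the E-coordinate is 5/17.
[DEG] = ½·((-10)·(-5/2−(199/34)) + 11·(199/34−7) + (96/17)·(7−(-5/2))) = ½·(1420/17 − 429/34 + 912/17) = 4235/68, so the F-coordinate is 7/17.

(5/17, 5/17, 7/17)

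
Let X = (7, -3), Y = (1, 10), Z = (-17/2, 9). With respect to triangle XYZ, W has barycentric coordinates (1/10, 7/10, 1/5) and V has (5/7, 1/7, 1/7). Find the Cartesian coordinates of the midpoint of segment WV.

Barycentric coordinates of the midpoint are the average: (57/140, 59/140, 6/35).
Converting: (57/140)·X + (59/140)·Y + (6/35)·Z = (127/70, 127/28).

(127/70, 127/28)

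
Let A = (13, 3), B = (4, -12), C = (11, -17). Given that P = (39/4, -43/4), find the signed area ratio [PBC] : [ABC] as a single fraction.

[ABC] = ½·(13·(-12−(-17)) + 4·(-17−3) + 11·(3−(-12))) = ½·(65 − 80 + 165) = 75.
[PBC] = ½·((39/4)·(-12−(-17)) + 4·(-17−(-43/4)) + 11·(-43/4−(-12))) = ½·(195/4 − 25 + 55/4) = 75/4, so the ratio is (75/4)/75 = 1/4.

1/4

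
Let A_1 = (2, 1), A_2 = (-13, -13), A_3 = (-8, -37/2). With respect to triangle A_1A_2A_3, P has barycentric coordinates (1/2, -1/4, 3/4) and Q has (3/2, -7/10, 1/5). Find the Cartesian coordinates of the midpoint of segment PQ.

(35/8, -129/80)

Barycentric coordinates of the midpoint are the average: (1, -19/40, 19/40).
Converting: 1·A_1 + (-19/40)·A_2 + (19/40)·A_3 = (35/8, -129/80).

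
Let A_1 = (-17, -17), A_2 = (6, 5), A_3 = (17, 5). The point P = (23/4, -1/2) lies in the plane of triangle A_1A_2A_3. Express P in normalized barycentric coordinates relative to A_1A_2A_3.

Signed area of the reference triangle: [A_1A_2A_3] = ½·((-17)·(5−5) + 6·(5−(-17)) + 17·(-17−5)) = ½·(0 + 132 − 374) = -121.
[PA_2A_3] = ½·((23/4)·(5−5) + 6·(5−(-1/2)) + 17·(-1/2−5)) = ½·(0 + 33 − 187/2) = -121/4, so the A_1-coordinate is (-121/4)/(-121) = 1/4.
[A_1PA_3] = ½·((-17)·(-1/2−5) + (23/4)·(5−(-17)) + 17·(-17−(-1/2))) = ½·(187/2 + 253/2 − 561/2) = -121/4, so the A_2-coordinate is 1/4.
[A_1A_2P] = ½·((-17)·(5−(-1/2)) + 6·(-1/2−(-17)) + (23/4)·(-17−5)) = ½·(-187/2 + 99 − 253/2) = -121/2, so the A_3-coordinate is 1/2.

(1/4, 1/4, 1/2)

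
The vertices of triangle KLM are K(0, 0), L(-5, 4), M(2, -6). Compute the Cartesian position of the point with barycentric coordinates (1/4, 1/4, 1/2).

(-1/4, -2)

N = (1/4)·K + (1/4)·L + (1/2)·M.
x-coordinate: (1/4)·0 + (1/4)·(-5) + (1/2)·2 = -1/4.
y-coordinate: (1/4)·0 + (1/4)·4 + (1/2)·(-6) = -2.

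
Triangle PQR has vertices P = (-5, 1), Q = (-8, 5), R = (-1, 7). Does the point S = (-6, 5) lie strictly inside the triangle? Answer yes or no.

Barycentric coordinates of S: (2/17, 11/17, 4/17).
The three coordinates are positive, positive, positive; a point is interior exactly when all three are positive.

yes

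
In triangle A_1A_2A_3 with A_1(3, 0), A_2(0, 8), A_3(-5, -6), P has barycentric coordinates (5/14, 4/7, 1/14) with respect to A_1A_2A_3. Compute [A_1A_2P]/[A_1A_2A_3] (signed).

1/14

The signed ratio [A_1A_2P]/[A_1A_2A_3] equals the barycentric coordinate of P at vertex A_3, which is 1/14.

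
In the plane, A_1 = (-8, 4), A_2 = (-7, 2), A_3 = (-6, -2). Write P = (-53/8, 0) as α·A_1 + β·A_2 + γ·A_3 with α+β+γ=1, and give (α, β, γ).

(1/4, 1/8, 5/8)

Signed area of the reference triangle: [A_1A_2A_3] = ½·((-8)·(2−(-2)) + (-7)·(-2−4) + (-6)·(4−2)) = ½·(-32 + 42 − 12) = -1.
[PA_2A_3] = ½·((-53/8)·(2−(-2)) + (-7)·(-2−0) + (-6)·(0−2)) = ½·(-53/2 + 14 + 12) = -1/4, so the A_1-coordinate is (-1/4)/(-1) = 1/4.
[A_1PA_3] = ½·((-8)·(0−(-2)) + (-53/8)·(-2−4) + (-6)·(4−0)) = ½·(-16 + 159/4 − 24) = -1/8, so the A_2-coordinate is 1/8.
[A_1A_2P] = ½·((-8)·(2−0) + (-7)·(0−4) + (-53/8)·(4−2)) = ½·(-16 + 28 − 53/4) = -5/8, so the A_3-coordinate is 5/8.
Check: 1/4 + 1/8 + 5/8 = 1.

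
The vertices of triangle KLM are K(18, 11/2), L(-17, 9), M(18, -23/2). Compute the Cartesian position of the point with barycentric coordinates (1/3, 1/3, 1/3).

N = (1/3)·K + (1/3)·L + (1/3)·M.
x-coordinate: (1/3)·18 + (1/3)·(-17) + (1/3)·18 = 19/3.
y-coordinate: (1/3)·(11/2) + (1/3)·9 + (1/3)·(-23/2) = 1.

(19/3, 1)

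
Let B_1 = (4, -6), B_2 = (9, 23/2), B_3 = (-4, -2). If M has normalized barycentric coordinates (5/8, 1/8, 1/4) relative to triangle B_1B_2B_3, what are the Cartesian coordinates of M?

M = (5/8)·B_1 + (1/8)·B_2 + (1/4)·B_3.
x-coordinate: (5/8)·4 + (1/8)·9 + (1/4)·(-4) = 21/8.
y-coordinate: (5/8)·(-6) + (1/8)·(23/2) + (1/4)·(-2) = -45/16.

(21/8, -45/16)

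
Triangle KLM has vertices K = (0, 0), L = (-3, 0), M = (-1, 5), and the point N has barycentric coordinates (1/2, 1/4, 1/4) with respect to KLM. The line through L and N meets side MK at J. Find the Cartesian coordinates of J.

Line LN meets MK where the L-coordinate vanishes; zeroing N's L-weight and renormalizing leaves M, K-weights 1/4 : 1/2 → (1/3, 2/3).
So J = (1/3)·M + (2/3)·K = (-1/3, 5/3).

(-1/3, 5/3)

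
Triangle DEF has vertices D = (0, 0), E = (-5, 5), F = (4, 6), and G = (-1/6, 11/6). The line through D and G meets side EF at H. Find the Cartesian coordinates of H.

(-1/2, 11/2)

Barycentric coordinates of G with respect to DEF: (2/3, 1/6, 1/6).
On side EF the D-coordinate is zero; dropping G's D-weight 2/3 and renormalizing the remaining 1/6 : 1/6 gives weights 1/2, 1/2 on E, F.
H = (1/2)·(-5, 5) + (1/2)·(4, 6) = (-1/2, 11/2).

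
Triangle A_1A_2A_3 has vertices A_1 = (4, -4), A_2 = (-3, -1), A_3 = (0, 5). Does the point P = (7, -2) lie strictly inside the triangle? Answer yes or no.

no

Barycentric coordinates of P: (21/17, -35/51, 23/51).
The three coordinates are positive, negative, positive; a point is interior exactly when all three are positive.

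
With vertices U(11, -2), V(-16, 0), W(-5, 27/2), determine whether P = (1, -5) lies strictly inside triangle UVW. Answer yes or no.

Barycentric coordinates of P: (569/773, 406/773, -202/773).
The three coordinates are positive, positive, negative; a point is interior exactly when all three are positive.

no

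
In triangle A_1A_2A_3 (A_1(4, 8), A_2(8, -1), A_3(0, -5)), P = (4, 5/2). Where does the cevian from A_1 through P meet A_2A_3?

Barycentric coordinates of P with respect to A_1A_2A_3: (1/2, 1/4, 1/4).
On side A_2A_3 the A_1-coordinate is zero; dropping P's A_1-weight 1/2 and renormalizing the remaining 1/4 : 1/4 gives weights 1/2, 1/2 on A_2, A_3.
Q = (1/2)·(8, -1) + (1/2)·(0, -5) = (4, -3).

(4, -3)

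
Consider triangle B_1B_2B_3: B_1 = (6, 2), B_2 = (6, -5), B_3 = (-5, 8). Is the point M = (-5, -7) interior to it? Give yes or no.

Barycentric coordinates of M: (-15/7, 15/7, 1).
The three coordinates are negative, positive, positive; a point is interior exactly when all three are positive.

no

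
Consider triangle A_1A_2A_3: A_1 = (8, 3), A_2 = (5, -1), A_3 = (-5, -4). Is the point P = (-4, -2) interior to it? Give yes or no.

Barycentric coordinates of P: (17/31, -19/31, 33/31).
The three coordinates are positive, negative, positive; a point is interior exactly when all three are positive.

no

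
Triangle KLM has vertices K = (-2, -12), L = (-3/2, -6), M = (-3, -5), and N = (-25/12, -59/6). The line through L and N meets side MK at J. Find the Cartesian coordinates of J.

(-11/5, -53/5)

Barycentric coordinates of N with respect to KLM: (2/3, 1/6, 1/6).
On side MK the L-coordinate is zero; dropping N's L-weight 1/6 and renormalizing the remaining 1/6 : 2/3 gives weights 1/5, 4/5 on M, K.
J = (1/5)·(-3, -5) + (4/5)·(-2, -12) = (-11/5, -53/5).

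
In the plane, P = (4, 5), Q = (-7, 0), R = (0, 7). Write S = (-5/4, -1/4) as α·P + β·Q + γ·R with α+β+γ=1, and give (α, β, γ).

(1, 3/4, -3/4)

Signed area of the reference triangle: [PQR] = ½·(4·(0−7) + (-7)·(7−5) + 0·(5−0)) = ½·(-28 − 14 + 0) = -21.
[SQR] = ½·((-5/4)·(0−7) + (-7)·(7−(-1/4)) + 0·(-1/4−0)) = ½·(35/4 − 203/4 + 0) = -21, so the P-coordinate is (-21)/(-21) = 1.
[PSR] = ½·(4·(-1/4−7) + (-5/4)·(7−5) + 0·(5−(-1/4))) = ½·(-29 − 5/2 + 0) = -63/4, so the Q-coordinate is 3/4.
[PQS] = ½·(4·(0−(-1/4)) + (-7)·(-1/4−5) + (-5/4)·(5−0)) = ½·(1 + 147/4 − 25/4) = 63/4, so the R-coordinate is -3/4.
Check: 1 + 3/4 − 3/4 = 1.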